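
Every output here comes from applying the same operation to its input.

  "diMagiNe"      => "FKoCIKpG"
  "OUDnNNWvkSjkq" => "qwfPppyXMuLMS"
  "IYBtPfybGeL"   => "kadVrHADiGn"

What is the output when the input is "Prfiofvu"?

The transformation: shift every letter 2 places forward in the alphabet (wrapping around), then flip the case of every letter.
On "Prfiofvu": the first step gives "Rthkqhxw", and the second then gives "rTHKQHXW".

rTHKQHXW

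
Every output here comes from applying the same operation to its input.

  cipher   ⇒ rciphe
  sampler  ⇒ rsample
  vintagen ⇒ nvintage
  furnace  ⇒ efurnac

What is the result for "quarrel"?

lquarre

Each output is the input with this applied: move the last character to the front.
On "quarrel" that produces "lquarre".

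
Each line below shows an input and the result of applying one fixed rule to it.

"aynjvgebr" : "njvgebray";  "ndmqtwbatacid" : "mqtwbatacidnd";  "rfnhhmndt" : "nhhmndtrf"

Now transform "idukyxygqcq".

In each case the input is transformed by: move the first 2 characters to the end (rotate left by 2).
For "idukyxygqcq" the result is "ukyxygqcqid".

ukyxygqcqid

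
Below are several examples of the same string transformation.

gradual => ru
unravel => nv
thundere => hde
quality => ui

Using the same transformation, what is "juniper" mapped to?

up

What's happening: keep one character in every 3, starting at position 2 (positions 2nd, 5th, 8th, ...).
Applying that to "juniper" gives "up".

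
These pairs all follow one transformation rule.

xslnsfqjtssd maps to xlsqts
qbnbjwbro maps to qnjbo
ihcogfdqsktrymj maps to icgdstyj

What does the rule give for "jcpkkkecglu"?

jpkegu

Each output is the input with this applied: keep every other character starting from the first (positions 1st, 3rd, 5th, ...).
For "jcpkkkecglu" the result is "jpkegu".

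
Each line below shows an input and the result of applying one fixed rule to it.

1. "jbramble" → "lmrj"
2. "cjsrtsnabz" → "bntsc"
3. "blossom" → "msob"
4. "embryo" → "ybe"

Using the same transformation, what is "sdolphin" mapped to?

Each output is the input with this applied: keep every other character starting from the first (positions 1st, 3rd, 5th, ...), then reverse the string.
"sdolphin" → "sopi" → "ipos".

ipos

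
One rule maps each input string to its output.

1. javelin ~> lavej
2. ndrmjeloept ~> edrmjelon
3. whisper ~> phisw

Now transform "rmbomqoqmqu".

mmbomqoqr

The transformation: delete the last 2 characters, then swap the first and last characters.
Doing the same to "rmbomqoqmqu": "mmbomqoqr".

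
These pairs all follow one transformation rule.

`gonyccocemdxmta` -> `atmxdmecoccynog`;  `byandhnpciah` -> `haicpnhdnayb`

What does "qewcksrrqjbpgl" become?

The pattern: reverse the string.
Applying that to "qewcksrrqjbpgl" gives "lgpbjqrrskcweq".

lgpbjqrrskcweq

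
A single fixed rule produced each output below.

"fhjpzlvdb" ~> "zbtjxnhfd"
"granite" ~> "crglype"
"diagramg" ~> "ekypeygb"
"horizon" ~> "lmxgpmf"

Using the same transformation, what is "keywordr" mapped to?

pbpmuwci

The pattern: reverse the string, then shift every letter 2 places backward in the alphabet (wrapping around).
Working it through for "keywordr": intermediate "rdrowyek", final "pbpmuwci".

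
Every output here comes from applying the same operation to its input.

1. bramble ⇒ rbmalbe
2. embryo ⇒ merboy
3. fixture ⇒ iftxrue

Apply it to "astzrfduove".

Rule — swap each adjacent pair of characters (1↔2, 3↔4, ...).
For "astzrfduove" the result is "saztfrudvoe".

saztfrudvoe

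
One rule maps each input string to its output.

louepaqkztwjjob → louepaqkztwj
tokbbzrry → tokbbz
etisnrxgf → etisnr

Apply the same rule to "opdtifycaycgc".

What's happening: delete the last 3 characters.
Applying that to "opdtifycaycgc" gives "opdtifycay".

opdtifycay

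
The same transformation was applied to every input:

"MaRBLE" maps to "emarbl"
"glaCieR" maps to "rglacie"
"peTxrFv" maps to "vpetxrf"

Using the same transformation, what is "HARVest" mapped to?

Looking at the pairs, the operation is to move the last character to the front, then convert every letter to lowercase.
Starting from "HARVest": after the first operation, "tHARVes"; after the second, "tharves".

tharves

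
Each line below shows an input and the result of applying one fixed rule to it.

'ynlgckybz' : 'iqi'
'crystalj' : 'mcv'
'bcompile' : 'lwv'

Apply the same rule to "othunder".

yeo

In each case the input is transformed by: shift every letter 10 places forward in the alphabet (wrapping around), then keep one character in every 3, starting at position 1 (positions 1st, 4th, 7th, ...).
"othunder" → "yeo".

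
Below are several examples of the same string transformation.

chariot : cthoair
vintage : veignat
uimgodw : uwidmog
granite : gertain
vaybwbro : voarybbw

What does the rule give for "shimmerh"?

Looking at the pairs, the operation is to take characters alternately from the front and the back (1st, last, 2nd, 2nd-last, ...).
So "shimmerh" becomes "shhriemm".

shhriemm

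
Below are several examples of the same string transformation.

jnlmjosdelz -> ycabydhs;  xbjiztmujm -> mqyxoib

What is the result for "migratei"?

bxvgp

Each output is the input with this applied: delete the last 3 characters, then shift every letter 11 places backward in the alphabet (wrapping around).
Starting from "migratei": after the first operation, "migra"; after the second, "bxvgp".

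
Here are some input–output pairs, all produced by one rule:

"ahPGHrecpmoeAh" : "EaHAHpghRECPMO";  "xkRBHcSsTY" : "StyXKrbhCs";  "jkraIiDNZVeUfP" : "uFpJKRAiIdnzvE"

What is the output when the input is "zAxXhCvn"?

cVNZaXxH

The rule is to move the last 3 characters to the front (rotate right by 3), then flip the case of every letter.
On "zAxXhCvn": the first step gives "CvnzAxXh", and the second then gives "cVNZaXxH".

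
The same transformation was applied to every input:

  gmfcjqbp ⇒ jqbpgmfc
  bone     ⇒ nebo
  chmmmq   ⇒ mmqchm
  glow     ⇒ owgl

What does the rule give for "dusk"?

In each case the input is transformed by: swap the front and back halves of the string.
Doing the same to "dusk": "skdu".

skdu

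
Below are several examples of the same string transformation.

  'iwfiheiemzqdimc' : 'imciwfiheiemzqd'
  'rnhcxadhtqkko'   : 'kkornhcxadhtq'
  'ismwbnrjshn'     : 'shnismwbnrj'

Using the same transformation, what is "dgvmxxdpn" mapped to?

Rule — move the last 3 characters to the front (rotate right by 3).
On "dgvmxxdpn" that produces "dpndgvmxx".

dpndgvmxx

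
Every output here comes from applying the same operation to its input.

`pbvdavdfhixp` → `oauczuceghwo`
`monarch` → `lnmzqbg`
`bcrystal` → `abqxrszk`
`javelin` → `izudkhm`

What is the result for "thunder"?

Rule — shift every letter 1 place backward in the alphabet (wrapping around).
For "thunder" the result is "sgtmcdq".

sgtmcdq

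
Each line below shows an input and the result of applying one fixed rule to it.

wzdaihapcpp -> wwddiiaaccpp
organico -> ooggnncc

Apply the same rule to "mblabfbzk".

The pattern: keep every other character starting from the first (positions 1st, 3rd, 5th, ...), then double every character.
Applying that to "mblabfbzk" gives "mmllbbbbkk".
(Check on "wzdaihapcpp": → "wdiacp" → "wwddiiaaccpp" ✓)

mmllbbbbkk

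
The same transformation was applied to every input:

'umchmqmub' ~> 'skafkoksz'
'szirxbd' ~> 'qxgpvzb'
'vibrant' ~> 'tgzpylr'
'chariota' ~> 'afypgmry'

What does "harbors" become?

Looking at the pairs, the operation is to shift every letter 2 places backward in the alphabet (wrapping around).
Applying that to "harbors" gives "fypzmpq".

fypzmpq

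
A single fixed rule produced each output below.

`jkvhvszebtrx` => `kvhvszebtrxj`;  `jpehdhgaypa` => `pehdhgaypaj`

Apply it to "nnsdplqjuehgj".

The rule is to move the first character to the end.
Applying that to "nnsdplqjuehgj" gives "nsdplqjuehgjn".

nsdplqjuehgjn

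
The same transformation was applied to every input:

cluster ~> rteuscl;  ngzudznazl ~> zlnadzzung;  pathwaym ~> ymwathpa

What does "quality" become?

Rule — swap each adjacent pair of characters (1↔2, 3↔4, ...), then reverse the string.
"quality" → "uqlatiy" → "yitalqu".

yitalqu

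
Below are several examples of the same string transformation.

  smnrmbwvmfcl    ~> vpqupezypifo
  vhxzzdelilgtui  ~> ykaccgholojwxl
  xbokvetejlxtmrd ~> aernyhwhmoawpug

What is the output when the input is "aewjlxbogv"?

In each case the input is transformed by: shift every letter 3 places forward in the alphabet (wrapping around).
"aewjlxbogv" → "dhzmoaerjy".

dhzmoaerjy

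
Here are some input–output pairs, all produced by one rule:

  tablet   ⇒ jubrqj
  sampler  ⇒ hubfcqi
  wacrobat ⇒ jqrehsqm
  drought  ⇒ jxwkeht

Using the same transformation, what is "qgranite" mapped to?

In each case the input is transformed by: shift every letter 10 places backward in the alphabet (wrapping around), then reverse the string.
Starting from "qgranite": after the first operation, "gwhqdyju"; after the second, "ujydqhwg".

ujydqhwg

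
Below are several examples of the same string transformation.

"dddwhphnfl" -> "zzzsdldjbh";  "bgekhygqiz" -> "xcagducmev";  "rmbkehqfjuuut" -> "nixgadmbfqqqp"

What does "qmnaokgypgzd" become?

mijwkgculcvz

In each case the input is transformed by: shift every letter 4 places backward in the alphabet (wrapping around).
On "qmnaokgypgzd" that produces "mijwkgculcvz".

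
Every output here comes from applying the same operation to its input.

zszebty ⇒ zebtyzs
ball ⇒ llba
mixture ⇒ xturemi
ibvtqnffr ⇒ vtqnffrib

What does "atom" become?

omat

Each output is the input with this applied: move the first 2 characters to the end (rotate left by 2).
On "atom" that produces "omat".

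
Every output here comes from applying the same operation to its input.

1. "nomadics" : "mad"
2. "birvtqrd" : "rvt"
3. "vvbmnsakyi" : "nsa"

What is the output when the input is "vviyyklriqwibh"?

iqw

Each output is the input with this applied: delete the last 3 characters, then keep only the last 3 characters.
Starting from "vviyyklriqwibh": after the first operation, "vviyyklriqw"; after the second, "iqw".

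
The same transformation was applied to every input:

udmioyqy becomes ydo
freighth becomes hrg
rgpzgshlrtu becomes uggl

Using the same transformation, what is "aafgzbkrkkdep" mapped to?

dazr

The transformation: keep one character in every 3, starting at position 2 (positions 2nd, 5th, 8th, ...), then move the last character to the front.
Applying both steps to "aafgzbkrkkdep": "azrd", then "dazr".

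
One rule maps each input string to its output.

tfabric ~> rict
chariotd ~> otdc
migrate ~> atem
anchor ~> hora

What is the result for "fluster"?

Looking at the pairs, the operation is to move the last 3 characters to the front (rotate right by 3), then keep only the first 4 characters.
Working it through for "fluster": intermediate "terflus", final "terf".

terf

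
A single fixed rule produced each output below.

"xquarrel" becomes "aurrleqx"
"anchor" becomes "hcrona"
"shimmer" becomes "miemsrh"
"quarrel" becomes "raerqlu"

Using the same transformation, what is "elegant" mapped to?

Rule — move the first 2 characters to the end (rotate left by 2), then swap each adjacent pair of characters (1↔2, 3↔4, ...).
"elegant" → "egantel" → "genaetl".

genaetl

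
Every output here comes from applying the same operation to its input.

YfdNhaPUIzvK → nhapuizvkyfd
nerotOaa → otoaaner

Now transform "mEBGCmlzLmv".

The pattern: move the first 3 characters to the end (rotate left by 3), then convert every letter to lowercase.
On "mEBGCmlzLmv": the first step gives "GCmlzLmvmEB", and the second then gives "gcmlzlmvmeb".

gcmlzlmvmeb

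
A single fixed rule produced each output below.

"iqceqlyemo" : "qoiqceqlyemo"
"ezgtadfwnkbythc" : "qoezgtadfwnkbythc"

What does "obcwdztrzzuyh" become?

qoobcwdztrzzuyh

The pattern: prepend "qo".
On "obcwdztrzzuyh" that produces "qoobcwdztrzzuyh".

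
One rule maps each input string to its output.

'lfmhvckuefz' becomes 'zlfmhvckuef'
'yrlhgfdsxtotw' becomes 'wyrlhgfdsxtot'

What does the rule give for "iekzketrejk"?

Rule — move the last character to the front.
Applying that to "iekzketrejk" gives "kiekzketrej".

kiekzketrej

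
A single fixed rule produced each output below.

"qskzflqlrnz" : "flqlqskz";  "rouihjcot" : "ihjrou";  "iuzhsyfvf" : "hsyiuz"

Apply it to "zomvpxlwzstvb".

Rule — delete the last 3 characters, then swap the front and back halves of the string.
Starting from "zomvpxlwzstvb": after the first operation, "zomvpxlwzs"; after the second, "xlwzszomvp".
(Check on "iuzhsyfvf": → "iuzhsy" → "hsyiuz" ✓)

xlwzszomvp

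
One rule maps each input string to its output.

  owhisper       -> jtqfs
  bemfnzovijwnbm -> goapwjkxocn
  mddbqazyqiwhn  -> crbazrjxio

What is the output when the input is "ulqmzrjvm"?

The rule is to shift every letter 1 place forward in the alphabet (wrapping around), then delete the first 3 characters.
Starting from "ulqmzrjvm": after the first operation, "vmrnaskwn"; after the second, "naskwn".
(Check on "bemfnzovijwnbm": → "cfngoapwjkxocn" → "goapwjkxocn" ✓)

naskwn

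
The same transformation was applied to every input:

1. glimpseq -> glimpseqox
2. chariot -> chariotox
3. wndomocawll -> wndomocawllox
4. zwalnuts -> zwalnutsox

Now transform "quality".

In each case the input is transformed by: append "ox".
So "quality" becomes "qualityox".

qualityox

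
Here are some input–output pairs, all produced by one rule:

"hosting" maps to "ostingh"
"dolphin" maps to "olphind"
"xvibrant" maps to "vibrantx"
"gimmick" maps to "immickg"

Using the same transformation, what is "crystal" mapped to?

Each output is the input with this applied: move the first character to the end.
Doing the same to "crystal": "rystalc".

rystalc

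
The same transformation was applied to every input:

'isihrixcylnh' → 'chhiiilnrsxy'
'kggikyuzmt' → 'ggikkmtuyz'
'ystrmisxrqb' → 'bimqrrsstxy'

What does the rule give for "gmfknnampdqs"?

adfgkmmnnpqs

The rule is to sort the characters into alphabetical order.
Doing the same to "gmfknnampdqs": "adfgkmmnnpqs".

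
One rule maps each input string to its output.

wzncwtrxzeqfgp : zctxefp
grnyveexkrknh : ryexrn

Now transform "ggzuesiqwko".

The pattern: keep every other character starting from the second (positions 2nd, 4th, 6th, ...).
For "ggzuesiqwko" the result is "gusqk".

gusqk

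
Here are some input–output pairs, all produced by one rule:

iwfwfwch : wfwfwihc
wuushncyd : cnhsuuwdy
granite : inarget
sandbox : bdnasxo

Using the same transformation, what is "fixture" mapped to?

Looking at the pairs, the operation is to move the last 2 characters to the front (rotate right by 2), then reverse the string.
Working it through for "fixture": intermediate "refixtu", final "utxifer".

utxifer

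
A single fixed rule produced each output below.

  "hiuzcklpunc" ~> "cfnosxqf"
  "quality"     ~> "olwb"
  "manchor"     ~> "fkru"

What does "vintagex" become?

The rule is to shift every letter 3 places forward in the alphabet (wrapping around), then delete the first 3 characters.
"vintagex" → "ylqwdjha" → "wdjha".

wdjha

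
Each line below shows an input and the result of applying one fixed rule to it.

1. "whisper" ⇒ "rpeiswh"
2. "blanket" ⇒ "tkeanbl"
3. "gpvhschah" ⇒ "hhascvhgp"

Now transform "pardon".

In each case the input is transformed by: swap each adjacent pair of characters (1↔2, 3↔4, ...), then reverse the string.
On "pardon": the first step gives "apdrno", and the second then gives "onrdpa".

onrdpa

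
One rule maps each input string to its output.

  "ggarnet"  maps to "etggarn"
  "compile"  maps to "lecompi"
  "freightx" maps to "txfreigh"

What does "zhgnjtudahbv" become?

bvzhgnjtudah

In each case the input is transformed by: move the last 2 characters to the front (rotate right by 2).
Doing the same to "zhgnjtudahbv": "bvzhgnjtudah".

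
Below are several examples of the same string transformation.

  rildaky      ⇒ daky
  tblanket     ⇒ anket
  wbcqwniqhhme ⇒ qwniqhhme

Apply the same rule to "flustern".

stern

What's happening: delete the first 3 characters.
Doing the same to "flustern": "stern".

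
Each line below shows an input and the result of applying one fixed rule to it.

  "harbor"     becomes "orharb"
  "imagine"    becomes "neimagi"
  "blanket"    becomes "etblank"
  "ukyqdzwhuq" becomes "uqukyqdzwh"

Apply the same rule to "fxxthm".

The transformation: move the last 2 characters to the front (rotate right by 2).
For "fxxthm" the result is "hmfxxt".

hmfxxt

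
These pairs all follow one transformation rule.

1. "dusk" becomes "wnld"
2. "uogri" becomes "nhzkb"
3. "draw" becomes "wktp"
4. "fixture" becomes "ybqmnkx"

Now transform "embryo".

xfukrh

Each output is the input with this applied: shift every letter 7 places backward in the alphabet (wrapping around).
For "embryo" the result is "xfukrh".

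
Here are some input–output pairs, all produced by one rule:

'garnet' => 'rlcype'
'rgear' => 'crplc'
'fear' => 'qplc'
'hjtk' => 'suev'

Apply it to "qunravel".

What's happening: shift every letter 11 places forward in the alphabet (wrapping around).
So "qunravel" becomes "bfyclgpw".

bfyclgpw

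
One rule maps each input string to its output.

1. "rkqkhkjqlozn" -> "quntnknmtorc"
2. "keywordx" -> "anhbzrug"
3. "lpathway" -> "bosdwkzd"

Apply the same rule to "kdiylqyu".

Looking at the pairs, the operation is to shift every letter 3 places forward in the alphabet (wrapping around), then move the last character to the front.
On "kdiylqyu": the first step gives "nglbotbx", and the second then gives "xnglbotb".

xnglbotb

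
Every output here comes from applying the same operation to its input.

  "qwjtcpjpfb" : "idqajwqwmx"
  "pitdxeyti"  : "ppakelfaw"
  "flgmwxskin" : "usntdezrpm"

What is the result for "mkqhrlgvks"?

zrxoysncrt

In each case the input is transformed by: shift every letter 7 places forward in the alphabet (wrapping around), then swap the first and last characters.
Starting from "mkqhrlgvks": after the first operation, "trxoysncrz"; after the second, "zrxoysncrt".
(Check on "flgmwxskin": → "msntdezrpu" → "usntdezrpm" ✓)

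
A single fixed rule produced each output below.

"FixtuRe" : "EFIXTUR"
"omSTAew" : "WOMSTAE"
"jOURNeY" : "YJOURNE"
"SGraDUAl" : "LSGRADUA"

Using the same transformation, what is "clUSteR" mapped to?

RCLUSTE

The transformation: move the last character to the front, then convert every letter to uppercase.
On "clUSteR": the first step gives "RclUSte", and the second then gives "RCLUSTE".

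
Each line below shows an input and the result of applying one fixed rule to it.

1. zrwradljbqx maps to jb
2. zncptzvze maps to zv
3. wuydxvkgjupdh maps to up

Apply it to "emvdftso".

What's happening: move the last 2 characters to the front (rotate right by 2), then keep only the last 2 characters.
Applying both steps to "emvdftso": "soemvdft", then "ft".

ft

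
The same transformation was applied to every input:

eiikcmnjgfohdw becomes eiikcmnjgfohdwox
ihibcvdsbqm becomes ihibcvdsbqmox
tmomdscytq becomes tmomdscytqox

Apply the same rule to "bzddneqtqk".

Rule — append "ox".
For "bzddneqtqk" the result is "bzddneqtqkox".

bzddneqtqkox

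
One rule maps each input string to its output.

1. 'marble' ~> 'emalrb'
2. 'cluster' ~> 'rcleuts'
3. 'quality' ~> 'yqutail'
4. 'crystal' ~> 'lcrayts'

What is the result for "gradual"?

lgraaud

Rule — swap the first and last characters, then take characters alternately from the front and the back (1st, last, 2nd, 2nd-last, ...).
On "gradual" that produces "lgraaud".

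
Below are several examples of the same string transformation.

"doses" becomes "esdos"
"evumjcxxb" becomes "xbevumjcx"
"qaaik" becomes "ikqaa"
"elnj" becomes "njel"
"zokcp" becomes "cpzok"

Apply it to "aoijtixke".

The pattern: move the last 2 characters to the front (rotate right by 2).
For "aoijtixke" the result is "keaoijtix".

keaoijtix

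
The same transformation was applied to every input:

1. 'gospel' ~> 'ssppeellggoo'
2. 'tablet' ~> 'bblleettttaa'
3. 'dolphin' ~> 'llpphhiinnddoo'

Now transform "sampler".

mmpplleerrssaa

The transformation: move the first 2 characters to the end (rotate left by 2), then double every character.
Working it through for "sampler": intermediate "mplersa", final "mmpplleerrssaa".
(Check on "gospel": → "spelgo" → "ssppeellggoo" ✓)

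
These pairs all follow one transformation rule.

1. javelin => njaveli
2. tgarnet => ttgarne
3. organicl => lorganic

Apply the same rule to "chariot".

tchario

Looking at the pairs, the operation is to move the last character to the front.
So "chariot" becomes "tchario".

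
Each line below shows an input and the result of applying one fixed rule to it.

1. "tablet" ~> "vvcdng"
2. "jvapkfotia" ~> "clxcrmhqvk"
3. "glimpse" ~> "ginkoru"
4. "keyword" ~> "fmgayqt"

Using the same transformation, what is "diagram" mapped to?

Each output is the input with this applied: move the last character to the front, then shift every letter 2 places forward in the alphabet (wrapping around).
Applying that to "diagram" gives "ofkcitc".

ofkcitc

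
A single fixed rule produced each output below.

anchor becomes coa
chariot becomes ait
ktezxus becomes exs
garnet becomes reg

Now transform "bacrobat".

coab

Each output is the input with this applied: move the first character to the end, then keep every other character starting from the second (positions 2nd, 4th, 6th, ...).
"bacrobat" → "acrobatb" → "coab".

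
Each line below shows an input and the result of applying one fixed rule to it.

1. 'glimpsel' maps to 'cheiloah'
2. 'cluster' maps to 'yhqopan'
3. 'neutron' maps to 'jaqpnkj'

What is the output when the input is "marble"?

iwnxha

Looking at the pairs, the operation is to shift every letter 4 places backward in the alphabet (wrapping around).
"marble" → "iwnxha".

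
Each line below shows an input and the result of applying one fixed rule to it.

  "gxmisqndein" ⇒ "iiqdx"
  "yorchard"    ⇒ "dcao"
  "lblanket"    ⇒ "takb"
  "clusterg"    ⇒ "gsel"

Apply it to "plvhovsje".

Rule — keep every other character starting from the second (positions 2nd, 4th, 6th, ...), then swap the first and last characters.
Working it through for "plvhovsje": intermediate "lhvj", final "jhvl".

jhvl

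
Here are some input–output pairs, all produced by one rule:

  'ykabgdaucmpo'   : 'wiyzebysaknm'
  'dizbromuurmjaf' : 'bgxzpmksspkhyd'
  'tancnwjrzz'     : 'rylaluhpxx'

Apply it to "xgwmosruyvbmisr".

The transformation: shift every letter 2 places backward in the alphabet (wrapping around).
Applying that to "xgwmosruyvbmisr" gives "veukmqpswtzkgqp".

veukmqpswtzkgqp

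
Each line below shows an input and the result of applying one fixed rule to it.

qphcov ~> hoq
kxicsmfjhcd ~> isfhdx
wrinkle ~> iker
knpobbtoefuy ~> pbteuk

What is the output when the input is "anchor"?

The transformation: move the first 2 characters to the end (rotate left by 2), then keep every other character starting from the first (positions 1st, 3rd, 5th, ...).
On "anchor": the first step gives "choran", and the second then gives "coa".
(Check on "qphcov": → "hcovqp" → "hoq" ✓)

coa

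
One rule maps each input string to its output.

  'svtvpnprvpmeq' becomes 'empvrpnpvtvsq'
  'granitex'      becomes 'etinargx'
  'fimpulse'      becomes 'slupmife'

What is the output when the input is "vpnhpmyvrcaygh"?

The rule is to move the last character to the front, then reverse the string.
Applying both steps to "vpnhpmyvrcaygh": "hvpnhpmyvrcayg", then "gyacrvymphnpvh".

gyacrvymphnpvh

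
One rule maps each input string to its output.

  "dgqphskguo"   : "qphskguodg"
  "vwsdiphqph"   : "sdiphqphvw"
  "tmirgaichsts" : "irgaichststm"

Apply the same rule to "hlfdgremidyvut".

fdgremidyvuthl

Looking at the pairs, the operation is to move the first 2 characters to the end (rotate left by 2).
Doing the same to "hlfdgremidyvut": "fdgremidyvuthl".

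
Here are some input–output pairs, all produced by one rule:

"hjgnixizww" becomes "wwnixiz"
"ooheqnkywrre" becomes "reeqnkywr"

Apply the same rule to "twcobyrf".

In each case the input is transformed by: delete the first 3 characters, then move the last 2 characters to the front (rotate right by 2).
Applying both steps to "twcobyrf": "obyrf", then "rfoby".

rfoby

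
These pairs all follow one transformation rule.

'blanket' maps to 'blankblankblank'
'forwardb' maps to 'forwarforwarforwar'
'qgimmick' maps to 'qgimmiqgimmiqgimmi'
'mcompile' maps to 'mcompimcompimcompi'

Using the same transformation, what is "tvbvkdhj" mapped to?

tvbvkdtvbvkdtvbvkd

Rule — delete the last 2 characters, then write the whole string 3 times in a row.
Working it through for "tvbvkdhj": intermediate "tvbvkd", final "tvbvkdtvbvkdtvbvkd".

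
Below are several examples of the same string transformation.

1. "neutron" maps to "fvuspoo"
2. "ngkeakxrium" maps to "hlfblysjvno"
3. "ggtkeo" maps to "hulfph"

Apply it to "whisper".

ijtqfsx

The transformation: shift every letter 1 place forward in the alphabet (wrapping around), then move the first character to the end.
On "whisper": the first step gives "xijtqfs", and the second then gives "ijtqfsx".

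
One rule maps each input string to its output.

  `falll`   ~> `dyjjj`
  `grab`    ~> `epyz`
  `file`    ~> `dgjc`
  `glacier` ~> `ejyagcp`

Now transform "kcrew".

iapcu

The transformation: shift every letter 2 places backward in the alphabet (wrapping around).
"kcrew" → "iapcu".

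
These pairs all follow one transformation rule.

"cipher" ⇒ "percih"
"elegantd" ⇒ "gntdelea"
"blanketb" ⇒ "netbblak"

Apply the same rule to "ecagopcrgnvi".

prgnviecagoc

The pattern: swap the front and back halves of the string, then swap the first and last characters.
On "ecagopcrgnvi": the first step gives "crgnviecagop", and the second then gives "prgnviecagoc".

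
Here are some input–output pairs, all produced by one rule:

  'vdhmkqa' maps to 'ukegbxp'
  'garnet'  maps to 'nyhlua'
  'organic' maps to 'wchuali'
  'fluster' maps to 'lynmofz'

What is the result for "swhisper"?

In each case the input is transformed by: reverse the string, then shift every letter 6 places backward in the alphabet (wrapping around).
For "swhisper", step one produces "repsihws"; step two turns that into "lyjmcbqm".

lyjmcbqm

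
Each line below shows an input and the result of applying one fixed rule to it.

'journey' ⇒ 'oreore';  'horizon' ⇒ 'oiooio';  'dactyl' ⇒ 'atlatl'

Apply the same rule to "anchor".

nhrnhr

What's happening: keep every other character starting from the second (positions 2nd, 4th, 6th, ...), then write the whole string twice.
Applying both steps to "anchor": "nhr", then "nhrnhr".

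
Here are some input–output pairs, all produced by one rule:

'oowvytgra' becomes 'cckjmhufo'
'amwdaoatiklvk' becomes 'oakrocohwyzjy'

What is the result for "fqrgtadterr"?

What's happening: shift every letter 12 places backward in the alphabet (wrapping around).
"fqrgtadterr" → "tefuhorhsff".

tefuhorhsff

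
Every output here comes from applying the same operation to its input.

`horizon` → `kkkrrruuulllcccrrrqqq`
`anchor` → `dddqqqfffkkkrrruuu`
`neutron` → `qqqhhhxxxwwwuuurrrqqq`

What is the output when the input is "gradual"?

The transformation: shift every letter 3 places forward in the alphabet (wrapping around), then repeat every character 3 times.
So "gradual" becomes "jjjuuudddgggxxxdddooo".

jjjuuudddgggxxxdddooo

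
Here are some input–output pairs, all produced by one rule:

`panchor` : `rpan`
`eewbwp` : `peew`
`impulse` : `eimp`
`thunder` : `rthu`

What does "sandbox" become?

xsan

Rule — move the last character to the front, then keep only the first 4 characters.
Applying both steps to "sandbox": "xsandbo", then "xsan".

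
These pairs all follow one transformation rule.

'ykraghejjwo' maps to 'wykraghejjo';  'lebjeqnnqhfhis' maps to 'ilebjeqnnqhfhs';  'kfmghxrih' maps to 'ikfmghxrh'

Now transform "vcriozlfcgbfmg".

mvcriozlfcgbfg

Rule — move the last character to the front, then swap the first and last characters.
"vcriozlfcgbfmg" → "gvcriozlfcgbfm" → "mvcriozlfcgbfg".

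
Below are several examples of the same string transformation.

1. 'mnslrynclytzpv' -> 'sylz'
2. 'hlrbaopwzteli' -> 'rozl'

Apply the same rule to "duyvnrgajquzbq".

yrjz

Rule — keep one character in every 3, starting at position 3 (positions 3rd, 6th, 9th, ...).
"duyvnrgajquzbq" → "yrjz".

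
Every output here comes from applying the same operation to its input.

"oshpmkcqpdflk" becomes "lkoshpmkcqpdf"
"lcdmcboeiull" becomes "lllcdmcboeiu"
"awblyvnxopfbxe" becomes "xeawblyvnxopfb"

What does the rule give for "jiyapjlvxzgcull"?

lljiyapjlvxzgcu

In each case the input is transformed by: move the last 2 characters to the front (rotate right by 2).
So "jiyapjlvxzgcull" becomes "lljiyapjlvxzgcu".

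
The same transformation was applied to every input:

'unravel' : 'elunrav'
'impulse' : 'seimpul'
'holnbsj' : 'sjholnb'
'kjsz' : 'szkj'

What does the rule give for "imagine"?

neimagi

The rule is to move the last 2 characters to the front (rotate right by 2).
Doing the same to "imagine": "neimagi".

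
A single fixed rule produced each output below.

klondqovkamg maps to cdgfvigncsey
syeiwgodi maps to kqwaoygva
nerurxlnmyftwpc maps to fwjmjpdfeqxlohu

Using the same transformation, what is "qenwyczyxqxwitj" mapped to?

iwfoqurqpipoalb

Rule — shift every letter 8 places backward in the alphabet (wrapping around).
For "qenwyczyxqxwitj" the result is "iwfoqurqpipoalb".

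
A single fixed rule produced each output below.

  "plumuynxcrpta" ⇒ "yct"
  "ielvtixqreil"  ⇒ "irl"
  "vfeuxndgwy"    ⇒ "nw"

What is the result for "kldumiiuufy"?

Looking at the pairs, the operation is to keep one character in every 3, starting at position 3 (positions 3rd, 6th, 9th, ...), then delete the first character.
On "kldumiiuufy": the first step gives "diu", and the second then gives "iu".
(Check on "plumuynxcrpta": → "uyct" → "yct" ✓)

iu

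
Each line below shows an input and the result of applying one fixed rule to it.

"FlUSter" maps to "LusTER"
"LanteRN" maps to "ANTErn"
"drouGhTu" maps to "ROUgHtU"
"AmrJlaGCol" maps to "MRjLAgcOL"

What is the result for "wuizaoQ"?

The pattern: flip the case of every letter, then delete the first character.
Working it through for "wuizaoQ": intermediate "WUIZAOq", final "UIZAOq".

UIZAOq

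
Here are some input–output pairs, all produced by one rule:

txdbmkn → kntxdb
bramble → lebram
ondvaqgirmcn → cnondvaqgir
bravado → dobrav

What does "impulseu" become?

What's happening: move the last 2 characters to the front (rotate right by 2), then delete the last character.
Starting from "impulseu": after the first operation, "euimpuls"; after the second, "euimpul".

euimpul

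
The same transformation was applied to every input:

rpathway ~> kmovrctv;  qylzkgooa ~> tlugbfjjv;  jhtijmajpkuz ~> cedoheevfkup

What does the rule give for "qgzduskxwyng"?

In each case the input is transformed by: swap each adjacent pair of characters (1↔2, 3↔4, ...), then shift every letter 5 places backward in the alphabet (wrapping around).
"qgzduskxwyng" → "gqdzsuxkywgn" → "blyunpsftrbi".

blyunpsftrbi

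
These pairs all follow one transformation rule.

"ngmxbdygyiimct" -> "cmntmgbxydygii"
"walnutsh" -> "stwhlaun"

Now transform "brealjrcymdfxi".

xfbierlarjycdm

Looking at the pairs, the operation is to move the last 3 characters to the front (rotate right by 3), then swap each adjacent pair of characters (1↔2, 3↔4, ...).
For "brealjrcymdfxi", step one produces "fxibrealjrcymd"; step two turns that into "xfbierlarjycdm".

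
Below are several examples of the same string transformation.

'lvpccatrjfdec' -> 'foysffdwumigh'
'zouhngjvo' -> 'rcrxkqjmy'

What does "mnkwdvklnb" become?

epqnzgynoq

The pattern: shift every letter 3 places forward in the alphabet (wrapping around), then move the last character to the front.
For "mnkwdvklnb" the result is "epqnzgynoq".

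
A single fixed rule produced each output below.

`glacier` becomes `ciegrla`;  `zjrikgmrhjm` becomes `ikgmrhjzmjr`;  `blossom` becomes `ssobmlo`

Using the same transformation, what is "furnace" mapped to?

nacfeur

Looking at the pairs, the operation is to swap the first and last characters, then move the first 3 characters to the end (rotate left by 3).
Starting from "furnace": after the first operation, "eurnacf"; after the second, "nacfeur".
(Check on "glacier": → "rlacieg" → "ciegrla" ✓)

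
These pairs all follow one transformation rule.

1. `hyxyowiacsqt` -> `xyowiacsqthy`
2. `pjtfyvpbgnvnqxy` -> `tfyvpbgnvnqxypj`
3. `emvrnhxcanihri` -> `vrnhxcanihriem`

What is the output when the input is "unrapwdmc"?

rapwdmcun

In each case the input is transformed by: move the first 2 characters to the end (rotate left by 2).
On "unrapwdmc" that produces "rapwdmcun".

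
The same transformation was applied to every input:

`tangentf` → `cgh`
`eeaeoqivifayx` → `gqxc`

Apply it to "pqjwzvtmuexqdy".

sboza

Rule — shift every letter 2 places forward in the alphabet (wrapping around), then keep one character in every 3, starting at position 2 (positions 2nd, 5th, 8th, ...).
Starting from "pqjwzvtmuexqdy": after the first operation, "rslybxvowgzsfa"; after the second, "sboza".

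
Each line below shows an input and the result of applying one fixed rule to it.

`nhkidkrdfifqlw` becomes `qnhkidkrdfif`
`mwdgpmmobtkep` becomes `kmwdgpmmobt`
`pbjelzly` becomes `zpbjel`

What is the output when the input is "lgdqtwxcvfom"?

What's happening: delete the last 2 characters, then move the last character to the front.
Applying both steps to "lgdqtwxcvfom": "lgdqtwxcvf", then "flgdqtwxcv".

flgdqtwxcv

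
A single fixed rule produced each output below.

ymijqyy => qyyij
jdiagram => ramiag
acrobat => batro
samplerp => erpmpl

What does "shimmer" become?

The pattern: delete the first 2 characters, then move the last 3 characters to the front (rotate right by 3).
For "shimmer", step one produces "immer"; step two turns that into "merim".

merim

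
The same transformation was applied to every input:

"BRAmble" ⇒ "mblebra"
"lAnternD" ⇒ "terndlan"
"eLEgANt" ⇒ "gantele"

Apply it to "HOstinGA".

tingahos

The rule is to move the first 3 characters to the end (rotate left by 3), then convert every letter to lowercase.
Applying both steps to "HOstinGA": "tinGAHOs", then "tingahos".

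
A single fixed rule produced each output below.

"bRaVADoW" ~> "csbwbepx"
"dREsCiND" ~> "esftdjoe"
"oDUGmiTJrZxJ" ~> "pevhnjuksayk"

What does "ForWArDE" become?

gpsxbsef

The transformation: shift every letter 1 place forward in the alphabet (wrapping around), then convert every letter to lowercase.
On "ForWArDE": the first step gives "GpsXBsEF", and the second then gives "gpsxbsef".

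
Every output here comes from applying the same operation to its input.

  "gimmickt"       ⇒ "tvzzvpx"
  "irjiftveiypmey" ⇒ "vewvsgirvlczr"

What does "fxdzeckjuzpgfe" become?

skqmrpxwhmcts

Rule — shift every letter 13 places forward in the alphabet (wrapping around) — i.e. ROT13, then delete the last character.
Working it through for "fxdzeckjuzpgfe": intermediate "skqmrpxwhmctsr", final "skqmrpxwhmcts".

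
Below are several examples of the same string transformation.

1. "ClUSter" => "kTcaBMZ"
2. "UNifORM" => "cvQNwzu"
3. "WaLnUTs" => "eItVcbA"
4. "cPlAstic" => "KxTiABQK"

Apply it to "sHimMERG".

The rule is to shift every letter 8 places forward in the alphabet (wrapping around), then flip the case of every letter.
Starting from "sHimMERG": after the first operation, "aPquUMZO"; after the second, "ApQUumzo".

ApQUumzo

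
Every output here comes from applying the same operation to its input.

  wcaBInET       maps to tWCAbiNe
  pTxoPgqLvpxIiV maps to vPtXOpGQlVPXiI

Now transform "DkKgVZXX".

xdKkGvzx

Rule — move the last character to the front, then flip the case of every letter.
For "DkKgVZXX" the result is "xdKkGvzx".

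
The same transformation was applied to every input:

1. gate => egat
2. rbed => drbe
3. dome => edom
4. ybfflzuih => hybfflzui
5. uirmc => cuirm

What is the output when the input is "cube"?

In each case the input is transformed by: move the last character to the front.
On "cube" that produces "ecub".

ecub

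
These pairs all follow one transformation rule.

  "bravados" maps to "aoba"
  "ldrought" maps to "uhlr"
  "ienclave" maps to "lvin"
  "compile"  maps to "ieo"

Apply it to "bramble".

ber

What's happening: move the first 3 characters to the end (rotate left by 3), then keep every other character starting from the second (positions 2nd, 4th, 6th, ...).
So "bramble" becomes "ber".
(Check on "compile": → "pilecom" → "ieo" ✓)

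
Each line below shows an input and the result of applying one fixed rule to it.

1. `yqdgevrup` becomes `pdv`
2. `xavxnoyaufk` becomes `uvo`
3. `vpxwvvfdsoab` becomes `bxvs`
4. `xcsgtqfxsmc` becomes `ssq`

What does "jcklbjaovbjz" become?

zkjv

Looking at the pairs, the operation is to keep one character in every 3, starting at position 3 (positions 3rd, 6th, 9th, ...), then move the last character to the front.
Working it through for "jcklbjaovbjz": intermediate "kjvz", final "zkjv".
(Check on "xcsgtqfxsmc": → "sqs" → "ssq" ✓)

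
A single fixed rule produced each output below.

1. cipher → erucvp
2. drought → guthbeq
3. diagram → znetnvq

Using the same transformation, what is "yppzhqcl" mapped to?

ypdumccl

Each output is the input with this applied: reverse the string, then shift every letter 13 places forward in the alphabet (wrapping around) — i.e. ROT13.
For "yppzhqcl", step one produces "lcqhzppy"; step two turns that into "ypdumccl".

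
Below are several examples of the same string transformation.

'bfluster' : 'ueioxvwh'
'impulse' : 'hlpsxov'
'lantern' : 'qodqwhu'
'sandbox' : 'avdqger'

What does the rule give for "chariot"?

wfkdulr

The pattern: shift every letter 3 places forward in the alphabet (wrapping around), then move the last character to the front.
Applying both steps to "chariot": "fkdulrw", then "wfkdulr".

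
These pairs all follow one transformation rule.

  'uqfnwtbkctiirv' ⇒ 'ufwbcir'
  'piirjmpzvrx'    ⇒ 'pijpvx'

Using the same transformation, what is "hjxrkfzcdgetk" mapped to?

hxkzdek

The transformation: keep every other character starting from the first (positions 1st, 3rd, 5th, ...).
Applying that to "hjxrkfzcdgetk" gives "hxkzdek".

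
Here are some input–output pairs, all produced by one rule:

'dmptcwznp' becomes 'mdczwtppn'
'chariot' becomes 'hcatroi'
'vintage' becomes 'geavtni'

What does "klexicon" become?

What's happening: sort the characters into reverse alphabetical order, then move the last 3 characters to the front (rotate right by 3).
Starting from "klexicon": after the first operation, "xonlkiec"; after the second, "iecxonlk".

iecxonlk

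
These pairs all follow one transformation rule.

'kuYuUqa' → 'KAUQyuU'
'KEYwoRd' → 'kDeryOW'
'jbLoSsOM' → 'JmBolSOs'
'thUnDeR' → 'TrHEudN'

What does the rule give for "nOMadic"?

The transformation: take characters alternately from the front and the back (1st, last, 2nd, 2nd-last, ...), then flip the case of every letter.
Working it through for "nOMadic": intermediate "ncOiMda", final "NCoImDA".

NCoImDA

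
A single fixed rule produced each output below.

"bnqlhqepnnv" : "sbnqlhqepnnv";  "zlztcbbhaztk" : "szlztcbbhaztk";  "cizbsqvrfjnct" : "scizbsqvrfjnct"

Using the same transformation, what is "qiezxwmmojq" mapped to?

sqiezxwmmojq

Looking at the pairs, the operation is to prepend "s".
So "qiezxwmmojq" becomes "sqiezxwmmojq".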